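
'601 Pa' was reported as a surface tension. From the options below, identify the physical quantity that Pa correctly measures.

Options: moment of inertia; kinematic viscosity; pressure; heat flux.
pressure

surface tension should have units dimensionally equivalent to kg / s^2 (e.g. N/m).
The given unit 'Pa' reduces to kg / (m * s^2). Of the listed options, that is the dimensionality of pressure.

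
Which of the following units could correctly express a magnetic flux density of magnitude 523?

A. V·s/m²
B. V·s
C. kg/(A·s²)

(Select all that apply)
A, C

magnetic flux density has SI base units: kg / (A * s^2)

Checking each option against kg / (A * s^2):
  A. V·s/m²: ✓ matches
  B. V·s: ✗ does not match
  C. kg/(A·s²): ✓ matches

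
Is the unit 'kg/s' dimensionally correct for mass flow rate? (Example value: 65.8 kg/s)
Yes

mass flow rate has SI base units: kg / s
kg/s reduces to the same SI base units, so it is a valid unit for mass flow rate.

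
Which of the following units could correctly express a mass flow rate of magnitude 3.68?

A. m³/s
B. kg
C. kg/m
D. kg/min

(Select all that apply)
D

mass flow rate has SI base units: kg / s

Checking each option against kg / s:
  A. m³/s: ✗ does not match
  B. kg: ✗ does not match
  C. kg/m: ✗ does not match
  D. kg/min: ✓ matches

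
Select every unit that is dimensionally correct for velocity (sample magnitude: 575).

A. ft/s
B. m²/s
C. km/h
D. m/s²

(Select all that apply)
A, C

velocity has SI base units: m / s

Checking each option against m / s:
  A. ft/s: ✓ matches
  B. m²/s: ✗ does not match
  C. km/h: ✓ matches
  D. m/s²: ✗ does not match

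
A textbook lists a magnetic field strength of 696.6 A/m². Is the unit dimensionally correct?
No

magnetic field strength has SI base units: A / m
A/m² does NOT reduce to A / m; a valid unit for magnetic field strength would be e.g. A/m.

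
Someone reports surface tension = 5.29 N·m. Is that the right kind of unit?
No

surface tension has SI base units: kg / s^2
N·m does NOT reduce to kg / s^2; a valid unit for surface tension would be e.g. N/m.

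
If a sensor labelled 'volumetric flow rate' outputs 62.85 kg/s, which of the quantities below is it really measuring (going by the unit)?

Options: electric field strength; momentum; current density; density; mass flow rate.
mass flow rate

volumetric flow rate should have units dimensionally equivalent to m^3 / s (e.g. m³/s).
The given unit 'kg/s' reduces to kg / s. Of the listed options, that is the dimensionality of mass flow rate.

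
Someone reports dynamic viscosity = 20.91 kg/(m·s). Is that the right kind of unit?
Yes

dynamic viscosity has SI base units: kg / (m * s)
kg/(m·s) reduces to the same SI base units, so it is a valid unit for dynamic viscosity.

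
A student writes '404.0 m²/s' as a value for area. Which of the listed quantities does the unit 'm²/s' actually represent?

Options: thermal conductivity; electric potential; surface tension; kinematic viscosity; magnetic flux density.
kinematic viscosity

area should have units dimensionally equivalent to m^2 (e.g. m²).
The given unit 'm²/s' reduces to m^2 / s. Of the listed options, that is the dimensionality of kinematic viscosity.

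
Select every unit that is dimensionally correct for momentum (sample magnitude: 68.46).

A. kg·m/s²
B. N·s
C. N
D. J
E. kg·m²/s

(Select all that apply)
B

momentum has SI base units: kg * m / s

Checking each option against kg * m / s:
  A. kg·m/s²: ✗ does not match
  B. N·s: ✓ matches
  C. N: ✗ does not match
  D. J: ✗ does not match
  E. kg·m²/s: ✗ does not match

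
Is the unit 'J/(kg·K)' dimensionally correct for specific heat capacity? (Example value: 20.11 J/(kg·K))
Yes

specific heat capacity has SI base units: m^2 / (s^2 * K)
J/(kg·K) reduces to the same SI base units, so it is a valid unit for specific heat capacity.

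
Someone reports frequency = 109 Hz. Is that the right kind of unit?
Yes

frequency has SI base units: 1 / s
Hz reduces to the same SI base units, so it is a valid unit for frequency.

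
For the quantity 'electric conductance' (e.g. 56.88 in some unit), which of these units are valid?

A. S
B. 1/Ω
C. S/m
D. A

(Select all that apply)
A, B

electric conductance has SI base units: A^2 * s^3 / (kg * m^2)

Checking each option against A^2 * s^3 / (kg * m^2):
  A. S: ✓ matches
  B. 1/Ω: ✓ matches
  C. S/m: ✗ does not match
  D. A: ✗ does not match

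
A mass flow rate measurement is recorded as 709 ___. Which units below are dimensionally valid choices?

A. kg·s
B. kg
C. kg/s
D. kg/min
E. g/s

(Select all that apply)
C, D, E

mass flow rate has SI base units: kg / s

Checking each option against kg / s:
  A. kg·s: ✗ does not match
  B. kg: ✗ does not match
  C. kg/s: ✓ matches
  D. kg/min: ✓ matches
  E. g/s: ✓ matches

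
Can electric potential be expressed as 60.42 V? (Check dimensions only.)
Yes

electric potential has SI base units: kg * m^2 / (A * s^3)
V reduces to the same SI base units, so it is a valid unit for electric potential.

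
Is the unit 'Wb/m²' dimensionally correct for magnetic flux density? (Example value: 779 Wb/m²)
Yes

magnetic flux density has SI base units: kg / (A * s^2)
Wb/m² reduces to the same SI base units, so it is a valid unit for magnetic flux density.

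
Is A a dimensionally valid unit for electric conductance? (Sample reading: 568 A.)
No

electric conductance has SI base units: A^2 * s^3 / (kg * m^2)
A does NOT reduce to A^2 * s^3 / (kg * m^2); a valid unit for electric conductance would be e.g. S.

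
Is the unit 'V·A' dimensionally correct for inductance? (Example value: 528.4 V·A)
No

inductance has SI base units: kg * m^2 / (A^2 * s^2)
V·A does NOT reduce to kg * m^2 / (A^2 * s^2); a valid unit for inductance would be e.g. H.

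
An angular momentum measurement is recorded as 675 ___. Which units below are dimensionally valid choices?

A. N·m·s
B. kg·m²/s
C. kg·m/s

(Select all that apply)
A, B

angular momentum has SI base units: kg * m^2 / s

Checking each option against kg * m^2 / s:
  A. N·m·s: ✓ matches
  B. kg·m²/s: ✓ matches
  C. kg·m/s: ✗ does not match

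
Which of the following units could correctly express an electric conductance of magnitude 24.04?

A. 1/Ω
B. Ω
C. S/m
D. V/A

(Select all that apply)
A

electric conductance has SI base units: A^2 * s^3 / (kg * m^2)

Checking each option against A^2 * s^3 / (kg * m^2):
  A. 1/Ω: ✓ matches
  B. Ω: ✗ does not match
  C. S/m: ✗ does not match
  D. V/A: ✗ does not match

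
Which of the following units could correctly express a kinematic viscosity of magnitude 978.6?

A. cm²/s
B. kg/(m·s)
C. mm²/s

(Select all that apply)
A, C

kinematic viscosity has SI base units: m^2 / s

Checking each option against m^2 / s:
  A. cm²/s: ✓ matches
  B. kg/(m·s): ✗ does not match
  C. mm²/s: ✓ matches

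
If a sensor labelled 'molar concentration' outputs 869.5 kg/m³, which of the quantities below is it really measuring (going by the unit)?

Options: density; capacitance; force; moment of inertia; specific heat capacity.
density

molar concentration should have units dimensionally equivalent to mol / m^3 (e.g. mol/m³).
The given unit 'kg/m³' reduces to kg / m^3. Of the listed options, that is the dimensionality of density.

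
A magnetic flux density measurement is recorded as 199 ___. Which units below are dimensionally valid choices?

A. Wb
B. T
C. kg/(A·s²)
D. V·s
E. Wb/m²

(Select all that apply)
B, C, E

magnetic flux density has SI base units: kg / (A * s^2)

Checking each option against kg / (A * s^2):
  A. Wb: ✗ does not match
  B. T: ✓ matches
  C. kg/(A·s²): ✓ matches
  D. V·s: ✗ does not match
  E. Wb/m²: ✓ matches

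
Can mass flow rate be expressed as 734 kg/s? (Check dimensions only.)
Yes

mass flow rate has SI base units: kg / s
kg/s reduces to the same SI base units, so it is a valid unit for mass flow rate.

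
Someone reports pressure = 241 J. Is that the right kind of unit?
No

pressure has SI base units: kg / (m * s^2)
J does NOT reduce to kg / (m * s^2); a valid unit for pressure would be e.g. Pa.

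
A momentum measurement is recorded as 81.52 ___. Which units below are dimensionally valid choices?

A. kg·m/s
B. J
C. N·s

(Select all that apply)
A, C

momentum has SI base units: kg * m / s

Checking each option against kg * m / s:
  A. kg·m/s: ✓ matches
  B. J: ✗ does not match
  C. N·s: ✓ matches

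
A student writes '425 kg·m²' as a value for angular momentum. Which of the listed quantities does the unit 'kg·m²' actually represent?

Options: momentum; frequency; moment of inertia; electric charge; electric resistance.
moment of inertia

angular momentum should have units dimensionally equivalent to kg * m^2 / s (e.g. kg·m²/s).
The given unit 'kg·m²' reduces to kg * m^2. Of the listed options, that is the dimensionality of moment of inertia.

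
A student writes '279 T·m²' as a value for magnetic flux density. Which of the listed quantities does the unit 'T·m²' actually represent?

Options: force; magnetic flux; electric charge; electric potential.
magnetic flux

magnetic flux density should have units dimensionally equivalent to kg / (A * s^2) (e.g. T).
The given unit 'T·m²' reduces to kg * m^2 / (A * s^2). Of the listed options, that is the dimensionality of magnetic flux.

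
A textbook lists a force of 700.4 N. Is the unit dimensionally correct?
Yes

force has SI base units: kg * m / s^2
N reduces to the same SI base units, so it is a valid unit for force.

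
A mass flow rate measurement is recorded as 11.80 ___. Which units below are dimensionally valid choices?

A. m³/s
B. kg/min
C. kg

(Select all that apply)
B

mass flow rate has SI base units: kg / s

Checking each option against kg / s:
  A. m³/s: ✗ does not match
  B. kg/min: ✓ matches
  C. kg: ✗ does not match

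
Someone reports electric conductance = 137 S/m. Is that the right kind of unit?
No

electric conductance has SI base units: A^2 * s^3 / (kg * m^2)
S/m does NOT reduce to A^2 * s^3 / (kg * m^2); a valid unit for electric conductance would be e.g. S.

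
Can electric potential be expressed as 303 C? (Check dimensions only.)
No

electric potential has SI base units: kg * m^2 / (A * s^3)
C does NOT reduce to kg * m^2 / (A * s^3); a valid unit for electric potential would be e.g. V.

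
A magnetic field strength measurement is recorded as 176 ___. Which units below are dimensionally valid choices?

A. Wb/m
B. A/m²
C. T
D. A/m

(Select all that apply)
D

magnetic field strength has SI base units: A / m

Checking each option against A / m:
  A. Wb/m: ✗ does not match
  B. A/m²: ✗ does not match
  C. T: ✗ does not match
  D. A/m: ✓ matches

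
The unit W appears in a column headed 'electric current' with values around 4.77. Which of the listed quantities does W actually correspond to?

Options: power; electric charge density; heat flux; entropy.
power

electric current should have units dimensionally equivalent to A (e.g. A).
The given unit 'W' reduces to kg * m^2 / s^3. Of the listed options, that is the dimensionality of power.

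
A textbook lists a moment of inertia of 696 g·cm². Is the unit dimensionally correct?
Yes

moment of inertia has SI base units: kg * m^2
g·cm² reduces to the same SI base units, so it is a valid unit for moment of inertia.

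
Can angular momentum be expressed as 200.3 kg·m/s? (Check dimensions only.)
No

angular momentum has SI base units: kg * m^2 / s
kg·m/s does NOT reduce to kg * m^2 / s; a valid unit for angular momentum would be e.g. kg·m²/s.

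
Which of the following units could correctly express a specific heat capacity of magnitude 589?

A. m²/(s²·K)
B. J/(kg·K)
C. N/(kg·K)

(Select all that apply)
A, B

specific heat capacity has SI base units: m^2 / (s^2 * K)

Checking each option against m^2 / (s^2 * K):
  A. m²/(s²·K): ✓ matches
  B. J/(kg·K): ✓ matches
  C. N/(kg·K): ✗ does not match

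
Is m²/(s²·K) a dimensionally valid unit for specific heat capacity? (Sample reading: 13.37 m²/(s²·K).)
Yes

specific heat capacity has SI base units: m^2 / (s^2 * K)
m²/(s²·K) reduces to the same SI base units, so it is a valid unit for specific heat capacity.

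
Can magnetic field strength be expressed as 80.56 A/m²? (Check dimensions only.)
No

magnetic field strength has SI base units: A / m
A/m² does NOT reduce to A / m; a valid unit for magnetic field strength would be e.g. A/m.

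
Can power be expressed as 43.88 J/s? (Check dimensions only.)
Yes

power has SI base units: kg * m^2 / s^3
J/s reduces to the same SI base units, so it is a valid unit for power.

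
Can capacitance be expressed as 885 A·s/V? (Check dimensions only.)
Yes

capacitance has SI base units: A^2 * s^4 / (kg * m^2)
A·s/V reduces to the same SI base units, so it is a valid unit for capacitance.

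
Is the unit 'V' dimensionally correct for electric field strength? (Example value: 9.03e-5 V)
No

electric field strength has SI base units: kg * m / (A * s^3)
V does NOT reduce to kg * m / (A * s^3); a valid unit for electric field strength would be e.g. V/m.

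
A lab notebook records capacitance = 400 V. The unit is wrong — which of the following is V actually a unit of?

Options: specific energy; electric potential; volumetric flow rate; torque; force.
electric potential

capacitance should have units dimensionally equivalent to A^2 * s^4 / (kg * m^2) (e.g. F).
The given unit 'V' reduces to kg * m^2 / (A * s^3). Of the listed options, that is the dimensionality of electric potential.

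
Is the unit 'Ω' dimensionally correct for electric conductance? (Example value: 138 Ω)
No

electric conductance has SI base units: A^2 * s^3 / (kg * m^2)
Ω does NOT reduce to A^2 * s^3 / (kg * m^2); a valid unit for electric conductance would be e.g. S.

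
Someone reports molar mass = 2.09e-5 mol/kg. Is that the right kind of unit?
No

molar mass has SI base units: kg / mol
mol/kg does NOT reduce to kg / mol; a valid unit for molar mass would be e.g. kg/mol.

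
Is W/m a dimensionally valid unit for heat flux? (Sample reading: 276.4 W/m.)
No

heat flux has SI base units: kg / s^3
W/m does NOT reduce to kg / s^3; a valid unit for heat flux would be e.g. W/m².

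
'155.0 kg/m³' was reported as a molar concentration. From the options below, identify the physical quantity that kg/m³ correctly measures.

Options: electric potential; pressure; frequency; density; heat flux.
density

molar concentration should have units dimensionally equivalent to mol / m^3 (e.g. mol/m³).
The given unit 'kg/m³' reduces to kg / m^3. Of the listed options, that is the dimensionality of density.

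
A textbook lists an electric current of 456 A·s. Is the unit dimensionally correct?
No

electric current has SI base units: A
A·s does NOT reduce to A; a valid unit for electric current would be e.g. A.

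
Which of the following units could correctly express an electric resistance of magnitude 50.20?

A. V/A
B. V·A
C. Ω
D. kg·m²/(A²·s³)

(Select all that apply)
A, C, D

electric resistance has SI base units: kg * m^2 / (A^2 * s^3)

Checking each option against kg * m^2 / (A^2 * s^3):
  A. V/A: ✓ matches
  B. V·A: ✗ does not match
  C. Ω: ✓ matches
  D. kg·m²/(A²·s³): ✓ matches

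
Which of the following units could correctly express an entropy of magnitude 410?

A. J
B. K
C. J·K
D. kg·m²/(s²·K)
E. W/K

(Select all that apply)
D

entropy has SI base units: kg * m^2 / (s^2 * K)

Checking each option against kg * m^2 / (s^2 * K):
  A. J: ✗ does not match
  B. K: ✗ does not match
  C. J·K: ✗ does not match
  D. kg·m²/(s²·K): ✓ matches
  E. W/K: ✗ does not match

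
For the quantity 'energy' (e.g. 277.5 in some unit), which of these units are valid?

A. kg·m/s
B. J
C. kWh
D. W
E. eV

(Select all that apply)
B, C, E

energy has SI base units: kg * m^2 / s^2

Checking each option against kg * m^2 / s^2:
  A. kg·m/s: ✗ does not match
  B. J: ✓ matches
  C. kWh: ✓ matches
  D. W: ✗ does not match
  E. eV: ✓ matches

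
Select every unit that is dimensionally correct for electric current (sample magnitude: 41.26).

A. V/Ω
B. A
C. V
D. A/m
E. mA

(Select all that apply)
A, B, E

electric current has SI base units: A

Checking each option against A:
  A. V/Ω: ✓ matches
  B. A: ✓ matches
  C. V: ✗ does not match
  D. A/m: ✗ does not match
  E. mA: ✓ matches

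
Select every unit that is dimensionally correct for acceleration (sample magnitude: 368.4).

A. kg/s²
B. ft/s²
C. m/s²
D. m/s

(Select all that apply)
B, C

acceleration has SI base units: m / s^2

Checking each option against m / s^2:
  A. kg/s²: ✗ does not match
  B. ft/s²: ✓ matches
  C. m/s²: ✓ matches
  D. m/s: ✗ does not match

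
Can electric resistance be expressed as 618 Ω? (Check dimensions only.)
Yes

electric resistance has SI base units: kg * m^2 / (A^2 * s^3)
Ω reduces to the same SI base units, so it is a valid unit for electric resistance.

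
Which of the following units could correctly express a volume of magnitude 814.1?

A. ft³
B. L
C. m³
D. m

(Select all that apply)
A, B, C

volume has SI base units: m^3

Checking each option against m^3:
  A. ft³: ✓ matches
  B. L: ✓ matches
  C. m³: ✓ matches
  D. m: ✗ does not match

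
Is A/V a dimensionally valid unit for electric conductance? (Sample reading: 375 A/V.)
Yes

electric conductance has SI base units: A^2 * s^3 / (kg * m^2)
A/V reduces to the same SI base units, so it is a valid unit for electric conductance.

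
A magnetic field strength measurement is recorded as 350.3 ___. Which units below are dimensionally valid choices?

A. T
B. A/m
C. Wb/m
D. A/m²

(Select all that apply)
B

magnetic field strength has SI base units: A / m

Checking each option against A / m:
  A. T: ✗ does not match
  B. A/m: ✓ matches
  C. Wb/m: ✗ does not match
  D. A/m²: ✗ does not match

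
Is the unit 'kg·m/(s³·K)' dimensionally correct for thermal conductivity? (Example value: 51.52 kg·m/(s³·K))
Yes

thermal conductivity has SI base units: kg * m / (s^3 * K)
kg·m/(s³·K) reduces to the same SI base units, so it is a valid unit for thermal conductivity.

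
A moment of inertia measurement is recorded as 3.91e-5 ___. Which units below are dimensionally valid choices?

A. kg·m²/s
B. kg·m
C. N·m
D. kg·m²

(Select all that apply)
D

moment of inertia has SI base units: kg * m^2

Checking each option against kg * m^2:
  A. kg·m²/s: ✗ does not match
  B. kg·m: ✗ does not match
  C. N·m: ✗ does not match
  D. kg·m²: ✓ matches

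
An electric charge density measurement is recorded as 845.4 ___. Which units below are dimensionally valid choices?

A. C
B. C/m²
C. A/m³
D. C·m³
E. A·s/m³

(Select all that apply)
E

electric charge density has SI base units: A * s / m^3

Checking each option against A * s / m^3:
  A. C: ✗ does not match
  B. C/m²: ✗ does not match
  C. A/m³: ✗ does not match
  D. C·m³: ✗ does not match
  E. A·s/m³: ✓ matches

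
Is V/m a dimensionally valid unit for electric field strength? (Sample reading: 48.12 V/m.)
Yes

electric field strength has SI base units: kg * m / (A * s^3)
V/m reduces to the same SI base units, so it is a valid unit for electric field strength.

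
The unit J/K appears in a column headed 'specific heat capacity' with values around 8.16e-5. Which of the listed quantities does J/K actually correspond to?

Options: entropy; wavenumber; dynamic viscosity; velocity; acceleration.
entropy

specific heat capacity should have units dimensionally equivalent to m^2 / (s^2 * K) (e.g. J/(kg·K)).
The given unit 'J/K' reduces to kg * m^2 / (s^2 * K). Of the listed options, that is the dimensionality of entropy.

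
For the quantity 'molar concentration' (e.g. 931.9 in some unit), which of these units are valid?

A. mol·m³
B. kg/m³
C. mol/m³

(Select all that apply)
C

molar concentration has SI base units: mol / m^3

Checking each option against mol / m^3:
  A. mol·m³: ✗ does not match
  B. kg/m³: ✗ does not match
  C. mol/m³: ✓ matches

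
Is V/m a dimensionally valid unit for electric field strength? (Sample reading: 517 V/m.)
Yes

electric field strength has SI base units: kg * m / (A * s^3)
V/m reduces to the same SI base units, so it is a valid unit for electric field strength.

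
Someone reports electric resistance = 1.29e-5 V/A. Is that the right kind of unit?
Yes

electric resistance has SI base units: kg * m^2 / (A^2 * s^3)
V/A reduces to the same SI base units, so it is a valid unit for electric resistance.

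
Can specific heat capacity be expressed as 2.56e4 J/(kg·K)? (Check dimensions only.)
Yes

specific heat capacity has SI base units: m^2 / (s^2 * K)
J/(kg·K) reduces to the same SI base units, so it is a valid unit for specific heat capacity.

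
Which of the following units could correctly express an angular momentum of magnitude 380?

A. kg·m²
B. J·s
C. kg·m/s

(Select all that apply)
B

angular momentum has SI base units: kg * m^2 / s

Checking each option against kg * m^2 / s:
  A. kg·m²: ✗ does not match
  B. J·s: ✓ matches
  C. kg·m/s: ✗ does not match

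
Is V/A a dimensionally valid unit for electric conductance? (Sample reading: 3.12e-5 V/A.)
No

electric conductance has SI base units: A^2 * s^3 / (kg * m^2)
V/A does NOT reduce to A^2 * s^3 / (kg * m^2); a valid unit for electric conductance would be e.g. S.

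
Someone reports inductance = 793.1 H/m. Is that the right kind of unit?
No

inductance has SI base units: kg * m^2 / (A^2 * s^2)
H/m does NOT reduce to kg * m^2 / (A^2 * s^2); a valid unit for inductance would be e.g. H.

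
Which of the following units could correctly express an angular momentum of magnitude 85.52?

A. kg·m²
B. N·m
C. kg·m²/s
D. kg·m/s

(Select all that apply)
C

angular momentum has SI base units: kg * m^2 / s

Checking each option against kg * m^2 / s:
  A. kg·m²: ✗ does not match
  B. N·m: ✗ does not match
  C. kg·m²/s: ✓ matches
  D. kg·m/s: ✗ does not match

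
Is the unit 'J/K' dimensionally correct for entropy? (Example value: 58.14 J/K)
Yes

entropy has SI base units: kg * m^2 / (s^2 * K)
J/K reduces to the same SI base units, so it is a valid unit for entropy.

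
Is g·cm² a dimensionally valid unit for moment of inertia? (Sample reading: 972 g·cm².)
Yes

moment of inertia has SI base units: kg * m^2
g·cm² reduces to the same SI base units, so it is a valid unit for moment of inertia.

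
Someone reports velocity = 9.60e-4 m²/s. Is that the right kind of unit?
No

velocity has SI base units: m / s
m²/s does NOT reduce to m / s; a valid unit for velocity would be e.g. m/s.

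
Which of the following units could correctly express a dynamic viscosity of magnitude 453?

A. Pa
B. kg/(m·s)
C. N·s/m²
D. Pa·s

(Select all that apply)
B, C, D

dynamic viscosity has SI base units: kg / (m * s)

Checking each option against kg / (m * s):
  A. Pa: ✗ does not match
  B. kg/(m·s): ✓ matches
  C. N·s/m²: ✓ matches
  D. Pa·s: ✓ matches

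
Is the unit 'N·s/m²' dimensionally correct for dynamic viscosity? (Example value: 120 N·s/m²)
Yes

dynamic viscosity has SI base units: kg / (m * s)
N·s/m² reduces to the same SI base units, so it is a valid unit for dynamic viscosity.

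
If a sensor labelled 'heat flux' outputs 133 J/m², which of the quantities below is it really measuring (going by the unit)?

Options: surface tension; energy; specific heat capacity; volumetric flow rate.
surface tension

heat flux should have units dimensionally equivalent to kg / s^3 (e.g. W/m²).
The given unit 'J/m²' reduces to kg / s^2. Of the listed options, that is the dimensionality of surface tension.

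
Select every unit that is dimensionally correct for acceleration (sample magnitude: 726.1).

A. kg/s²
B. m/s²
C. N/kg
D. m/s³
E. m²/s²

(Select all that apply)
B, C

acceleration has SI base units: m / s^2

Checking each option against m / s^2:
  A. kg/s²: ✗ does not match
  B. m/s²: ✓ matches
  C. N/kg: ✓ matches
  D. m/s³: ✗ does not match
  E. m²/s²: ✗ does not match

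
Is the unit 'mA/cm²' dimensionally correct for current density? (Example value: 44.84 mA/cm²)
Yes

current density has SI base units: A / m^2
mA/cm² reduces to the same SI base units, so it is a valid unit for current density.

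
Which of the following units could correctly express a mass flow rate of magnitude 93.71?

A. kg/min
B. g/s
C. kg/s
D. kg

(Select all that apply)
A, B, C

mass flow rate has SI base units: kg / s

Checking each option against kg / s:
  A. kg/min: ✓ matches
  B. g/s: ✓ matches
  C. kg/s: ✓ matches
  D. kg: ✗ does not match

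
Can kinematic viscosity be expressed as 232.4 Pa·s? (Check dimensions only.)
No

kinematic viscosity has SI base units: m^2 / s
Pa·s does NOT reduce to m^2 / s; a valid unit for kinematic viscosity would be e.g. m²/s.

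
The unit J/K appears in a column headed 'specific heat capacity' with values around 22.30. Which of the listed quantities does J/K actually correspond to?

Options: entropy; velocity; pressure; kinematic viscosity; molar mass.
entropy

specific heat capacity should have units dimensionally equivalent to m^2 / (s^2 * K) (e.g. J/(kg·K)).
The given unit 'J/K' reduces to kg * m^2 / (s^2 * K). Of the listed options, that is the dimensionality of entropy.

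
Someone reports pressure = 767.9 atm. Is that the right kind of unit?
Yes

pressure has SI base units: kg / (m * s^2)
atm reduces to the same SI base units, so it is a valid unit for pressure.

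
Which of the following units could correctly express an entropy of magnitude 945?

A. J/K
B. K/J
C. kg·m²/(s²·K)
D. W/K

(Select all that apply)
A, C

entropy has SI base units: kg * m^2 / (s^2 * K)

Checking each option against kg * m^2 / (s^2 * K):
  A. J/K: ✓ matches
  B. K/J: ✗ does not match
  C. kg·m²/(s²·K): ✓ matches
  D. W/K: ✗ does not match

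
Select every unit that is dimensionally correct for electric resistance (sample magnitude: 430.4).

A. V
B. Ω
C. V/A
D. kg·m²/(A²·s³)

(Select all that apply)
B, C, D

electric resistance has SI base units: kg * m^2 / (A^2 * s^3)

Checking each option against kg * m^2 / (A^2 * s^3):
  A. V: ✗ does not match
  B. Ω: ✓ matches
  C. V/A: ✓ matches
  D. kg·m²/(A²·s³): ✓ matches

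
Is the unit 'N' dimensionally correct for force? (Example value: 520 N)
Yes

force has SI base units: kg * m / s^2
N reduces to the same SI base units, so it is a valid unit for force.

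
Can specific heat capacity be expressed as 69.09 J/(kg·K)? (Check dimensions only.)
Yes

specific heat capacity has SI base units: m^2 / (s^2 * K)
J/(kg·K) reduces to the same SI base units, so it is a valid unit for specific heat capacity.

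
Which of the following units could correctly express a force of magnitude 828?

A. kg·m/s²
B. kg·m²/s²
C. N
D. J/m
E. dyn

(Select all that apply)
A, C, D, E

force has SI base units: kg * m / s^2

Checking each option against kg * m / s^2:
  A. kg·m/s²: ✓ matches
  B. kg·m²/s²: ✗ does not match
  C. N: ✓ matches
  D. J/m: ✓ matches
  E. dyn: ✓ matches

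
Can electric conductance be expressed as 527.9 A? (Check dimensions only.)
No

electric conductance has SI base units: A^2 * s^3 / (kg * m^2)
A does NOT reduce to A^2 * s^3 / (kg * m^2); a valid unit for electric conductance would be e.g. S.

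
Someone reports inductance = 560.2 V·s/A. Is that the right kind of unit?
Yes

inductance has SI base units: kg * m^2 / (A^2 * s^2)
V·s/A reduces to the same SI base units, so it is a valid unit for inductance.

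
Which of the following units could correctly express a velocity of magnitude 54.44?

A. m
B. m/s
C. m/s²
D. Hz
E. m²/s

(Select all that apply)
B

velocity has SI base units: m / s

Checking each option against m / s:
  A. m: ✗ does not match
  B. m/s: ✓ matches
  C. m/s²: ✗ does not match
  D. Hz: ✗ does not match
  E. m²/s: ✗ does not match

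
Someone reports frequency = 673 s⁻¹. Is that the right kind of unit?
Yes

frequency has SI base units: 1 / s
s⁻¹ reduces to the same SI base units, so it is a valid unit for frequency.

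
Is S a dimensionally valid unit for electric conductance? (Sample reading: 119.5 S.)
Yes

electric conductance has SI base units: A^2 * s^3 / (kg * m^2)
S reduces to the same SI base units, so it is a valid unit for electric conductance.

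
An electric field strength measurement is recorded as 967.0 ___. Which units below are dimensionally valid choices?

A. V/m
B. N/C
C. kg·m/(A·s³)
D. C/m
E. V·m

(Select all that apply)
A, B, C

electric field strength has SI base units: kg * m / (A * s^3)

Checking each option against kg * m / (A * s^3):
  A. V/m: ✓ matches
  B. N/C: ✓ matches
  C. kg·m/(A·s³): ✓ matches
  D. C/m: ✗ does not match
  E. V·m: ✗ does not match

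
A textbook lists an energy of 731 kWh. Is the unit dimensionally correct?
Yes

energy has SI base units: kg * m^2 / s^2
kWh reduces to the same SI base units, so it is a valid unit for energy.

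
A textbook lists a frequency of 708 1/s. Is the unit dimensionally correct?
Yes

frequency has SI base units: 1 / s
1/s reduces to the same SI base units, so it is a valid unit for frequency.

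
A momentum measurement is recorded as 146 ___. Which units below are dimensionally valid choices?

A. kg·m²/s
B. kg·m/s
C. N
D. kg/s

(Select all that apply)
B

momentum has SI base units: kg * m / s

Checking each option against kg * m / s:
  A. kg·m²/s: ✗ does not match
  B. kg·m/s: ✓ matches
  C. N: ✗ does not match
  D. kg/s: ✗ does not match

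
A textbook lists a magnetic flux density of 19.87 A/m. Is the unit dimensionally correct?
No

magnetic flux density has SI base units: kg / (A * s^2)
A/m does NOT reduce to kg / (A * s^2); a valid unit for magnetic flux density would be e.g. T.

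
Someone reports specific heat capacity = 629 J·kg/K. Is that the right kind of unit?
No

specific heat capacity has SI base units: m^2 / (s^2 * K)
J·kg/K does NOT reduce to m^2 / (s^2 * K); a valid unit for specific heat capacity would be e.g. J/(kg·K).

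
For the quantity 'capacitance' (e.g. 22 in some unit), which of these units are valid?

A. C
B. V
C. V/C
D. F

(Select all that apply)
D

capacitance has SI base units: A^2 * s^4 / (kg * m^2)

Checking each option against A^2 * s^4 / (kg * m^2):
  A. C: ✗ does not match
  B. V: ✗ does not match
  C. V/C: ✗ does not match
  D. F: ✓ matches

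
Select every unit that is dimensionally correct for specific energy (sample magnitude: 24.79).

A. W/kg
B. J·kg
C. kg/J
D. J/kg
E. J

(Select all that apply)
D

specific energy has SI base units: m^2 / s^2

Checking each option against m^2 / s^2:
  A. W/kg: ✗ does not match
  B. J·kg: ✗ does not match
  C. kg/J: ✗ does not match
  D. J/kg: ✓ matches
  E. J: ✗ does not match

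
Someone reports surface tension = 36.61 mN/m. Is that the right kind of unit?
Yes

surface tension has SI base units: kg / s^2
mN/m reduces to the same SI base units, so it is a valid unit for surface tension.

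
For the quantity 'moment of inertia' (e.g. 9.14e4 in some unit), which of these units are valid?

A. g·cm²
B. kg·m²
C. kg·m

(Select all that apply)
A, B

moment of inertia has SI base units: kg * m^2

Checking each option against kg * m^2:
  A. g·cm²: ✓ matches
  B. kg·m²: ✓ matches
  C. kg·m: ✗ does not match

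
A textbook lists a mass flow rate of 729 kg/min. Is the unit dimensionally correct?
Yes

mass flow rate has SI base units: kg / s
kg/min reduces to the same SI base units, so it is a valid unit for mass flow rate.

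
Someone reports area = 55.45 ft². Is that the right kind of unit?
Yes

area has SI base units: m^2
ft² reduces to the same SI base units, so it is a valid unit for area.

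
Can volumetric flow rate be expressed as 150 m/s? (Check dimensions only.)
No

volumetric flow rate has SI base units: m^3 / s
m/s does NOT reduce to m^3 / s; a valid unit for volumetric flow rate would be e.g. m³/s.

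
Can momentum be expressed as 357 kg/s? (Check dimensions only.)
No

momentum has SI base units: kg * m / s
kg/s does NOT reduce to kg * m / s; a valid unit for momentum would be e.g. kg·m/s.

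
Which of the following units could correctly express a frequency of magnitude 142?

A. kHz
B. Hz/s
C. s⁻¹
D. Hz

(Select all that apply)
A, C, D

frequency has SI base units: 1 / s

Checking each option against 1 / s:
  A. kHz: ✓ matches
  B. Hz/s: ✗ does not match
  C. s⁻¹: ✓ matches
  D. Hz: ✓ matches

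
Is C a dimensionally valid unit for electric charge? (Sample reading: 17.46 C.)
Yes

electric charge has SI base units: A * s
C reduces to the same SI base units, so it is a valid unit for electric charge.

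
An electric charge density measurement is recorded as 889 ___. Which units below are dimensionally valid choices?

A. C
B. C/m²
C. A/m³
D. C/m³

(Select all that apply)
D

electric charge density has SI base units: A * s / m^3

Checking each option against A * s / m^3:
  A. C: ✗ does not match
  B. C/m²: ✗ does not match
  C. A/m³: ✗ does not match
  D. C/m³: ✓ matches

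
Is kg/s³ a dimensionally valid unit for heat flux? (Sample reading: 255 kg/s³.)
Yes

heat flux has SI base units: kg / s^3
kg/s³ reduces to the same SI base units, so it is a valid unit for heat flux.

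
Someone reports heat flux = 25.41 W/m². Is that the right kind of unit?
Yes

heat flux has SI base units: kg / s^3
W/m² reduces to the same SI base units, so it is a valid unit for heat flux.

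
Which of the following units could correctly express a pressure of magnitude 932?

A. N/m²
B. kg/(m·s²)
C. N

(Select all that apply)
A, B

pressure has SI base units: kg / (m * s^2)

Checking each option against kg / (m * s^2):
  A. N/m²: ✓ matches
  B. kg/(m·s²): ✓ matches
  C. N: ✗ does not match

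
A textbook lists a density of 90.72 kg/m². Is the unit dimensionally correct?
No

density has SI base units: kg / m^3
kg/m² does NOT reduce to kg / m^3; a valid unit for density would be e.g. kg/m³.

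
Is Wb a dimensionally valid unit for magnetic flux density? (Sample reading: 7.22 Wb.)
No

magnetic flux density has SI base units: kg / (A * s^2)
Wb does NOT reduce to kg / (A * s^2); a valid unit for magnetic flux density would be e.g. T.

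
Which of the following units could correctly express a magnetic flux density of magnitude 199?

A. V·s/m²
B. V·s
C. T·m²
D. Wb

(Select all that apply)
A

magnetic flux density has SI base units: kg / (A * s^2)

Checking each option against kg / (A * s^2):
  A. V·s/m²: ✓ matches
  B. V·s: ✗ does not match
  C. T·m²: ✗ does not match
  D. Wb: ✗ does not match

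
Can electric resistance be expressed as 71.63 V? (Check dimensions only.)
No

electric resistance has SI base units: kg * m^2 / (A^2 * s^3)
V does NOT reduce to kg * m^2 / (A^2 * s^3); a valid unit for electric resistance would be e.g. Ω.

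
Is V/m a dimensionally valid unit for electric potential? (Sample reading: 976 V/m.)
No

electric potential has SI base units: kg * m^2 / (A * s^3)
V/m does NOT reduce to kg * m^2 / (A * s^3); a valid unit for electric potential would be e.g. V.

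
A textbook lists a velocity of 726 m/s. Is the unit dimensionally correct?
Yes

velocity has SI base units: m / s
m/s reduces to the same SI base units, so it is a valid unit for velocity.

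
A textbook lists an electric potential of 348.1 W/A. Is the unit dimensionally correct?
Yes

electric potential has SI base units: kg * m^2 / (A * s^3)
W/A reduces to the same SI base units, so it is a valid unit for electric potential.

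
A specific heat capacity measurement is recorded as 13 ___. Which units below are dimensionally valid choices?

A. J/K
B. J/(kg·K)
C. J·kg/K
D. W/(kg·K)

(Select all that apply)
B

specific heat capacity has SI base units: m^2 / (s^2 * K)

Checking each option against m^2 / (s^2 * K):
  A. J/K: ✗ does not match
  B. J/(kg·K): ✓ matches
  C. J·kg/K: ✗ does not match
  D. W/(kg·K): ✗ does not match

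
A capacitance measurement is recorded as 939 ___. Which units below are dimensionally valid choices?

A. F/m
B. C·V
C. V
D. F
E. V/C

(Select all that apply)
D

capacitance has SI base units: A^2 * s^4 / (kg * m^2)

Checking each option against A^2 * s^4 / (kg * m^2):
  A. F/m: ✗ does not match
  B. C·V: ✗ does not match
  C. V: ✗ does not match
  D. F: ✓ matches
  E. V/C: ✗ does not match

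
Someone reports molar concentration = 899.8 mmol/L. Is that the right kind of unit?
Yes

molar concentration has SI base units: mol / m^3
mmol/L reduces to the same SI base units, so it is a valid unit for molar concentration.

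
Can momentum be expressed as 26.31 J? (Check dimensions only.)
No

momentum has SI base units: kg * m / s
J does NOT reduce to kg * m / s; a valid unit for momentum would be e.g. kg·m/s.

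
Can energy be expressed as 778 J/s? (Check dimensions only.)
No

energy has SI base units: kg * m^2 / s^2
J/s does NOT reduce to kg * m^2 / s^2; a valid unit for energy would be e.g. J.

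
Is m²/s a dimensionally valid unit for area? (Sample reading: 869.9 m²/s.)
No

area has SI base units: m^2
m²/s does NOT reduce to m^2; a valid unit for area would be e.g. m².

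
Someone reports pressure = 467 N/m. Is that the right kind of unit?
No

pressure has SI base units: kg / (m * s^2)
N/m does NOT reduce to kg / (m * s^2); a valid unit for pressure would be e.g. Pa.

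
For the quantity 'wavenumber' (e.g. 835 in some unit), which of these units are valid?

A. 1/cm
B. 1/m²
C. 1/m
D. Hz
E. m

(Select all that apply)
A, C

wavenumber has SI base units: 1 / m

Checking each option against 1 / m:
  A. 1/cm: ✓ matches
  B. 1/m²: ✗ does not match
  C. 1/m: ✓ matches
  D. Hz: ✗ does not match
  E. m: ✗ does not match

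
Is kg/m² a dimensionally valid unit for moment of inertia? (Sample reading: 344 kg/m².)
No

moment of inertia has SI base units: kg * m^2
kg/m² does NOT reduce to kg * m^2; a valid unit for moment of inertia would be e.g. kg·m².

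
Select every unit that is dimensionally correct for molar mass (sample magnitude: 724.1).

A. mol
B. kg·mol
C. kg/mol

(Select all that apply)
C

molar mass has SI base units: kg / mol

Checking each option against kg / mol:
  A. mol: ✗ does not match
  B. kg·mol: ✗ does not match
  C. kg/mol: ✓ matches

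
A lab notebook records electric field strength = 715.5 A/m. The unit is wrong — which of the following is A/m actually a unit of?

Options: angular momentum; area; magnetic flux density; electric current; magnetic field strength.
magnetic field strength

electric field strength should have units dimensionally equivalent to kg * m / (A * s^3) (e.g. V/m).
The given unit 'A/m' reduces to A / m. Of the listed options, that is the dimensionality of magnetic field strength.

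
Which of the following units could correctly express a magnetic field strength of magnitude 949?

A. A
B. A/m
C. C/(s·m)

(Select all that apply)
B, C

magnetic field strength has SI base units: A / m

Checking each option against A / m:
  A. A: ✗ does not match
  B. A/m: ✓ matches
  C. C/(s·m): ✓ matches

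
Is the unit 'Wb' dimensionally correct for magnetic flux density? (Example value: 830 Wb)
No

magnetic flux density has SI base units: kg / (A * s^2)
Wb does NOT reduce to kg / (A * s^2); a valid unit for magnetic flux density would be e.g. T.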